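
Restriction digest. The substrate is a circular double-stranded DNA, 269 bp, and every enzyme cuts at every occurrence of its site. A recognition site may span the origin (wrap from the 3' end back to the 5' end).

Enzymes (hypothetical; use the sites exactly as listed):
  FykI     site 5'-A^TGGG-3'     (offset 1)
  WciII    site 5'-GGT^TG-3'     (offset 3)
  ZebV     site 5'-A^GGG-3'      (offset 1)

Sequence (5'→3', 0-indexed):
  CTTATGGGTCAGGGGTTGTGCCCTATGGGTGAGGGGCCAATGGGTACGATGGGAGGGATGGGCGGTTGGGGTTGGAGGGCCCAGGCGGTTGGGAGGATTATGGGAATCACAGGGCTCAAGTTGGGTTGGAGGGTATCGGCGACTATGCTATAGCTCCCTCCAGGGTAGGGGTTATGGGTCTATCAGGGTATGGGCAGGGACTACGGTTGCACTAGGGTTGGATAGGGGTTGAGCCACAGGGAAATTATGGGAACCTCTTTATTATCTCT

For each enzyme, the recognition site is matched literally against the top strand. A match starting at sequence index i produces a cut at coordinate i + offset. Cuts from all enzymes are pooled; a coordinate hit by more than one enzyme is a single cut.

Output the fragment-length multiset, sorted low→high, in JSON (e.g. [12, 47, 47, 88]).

[4,4,4,4,5,5,5,5,5,6,6,6,7,7,7,7,8,8,9,9,9,9,11,11,11,11,13,15,26,32]

Site scan:
  FykI (ATGGG, off=1): starts [3, 24, 39, 48, 57, 99, 173, 189, 246] → cuts [4, 25, 40, 49, 58, 100, 174, 190, 247]
  WciII (GGTTG, off=3): starts [13, 63, 69, 86, 123, 204, 215, 226] → cuts [16, 66, 72, 89, 126, 207, 218, 229]
  ZebV (AGGG, off=1): starts [10, 31, 53, 75, 110, 129, 161, 166, 184, 195, 213, 223, 237] → cuts [11, 32, 54, 76, 111, 130, 162, 167, 185, 196, 214, 224, 238]

All cut coordinates (distinct, sorted): [4, 11, 16, 25, 32, 40, 49, 54, 58, 66, 72, 76, 89, 100, 111, 126, 130, 162, 167, 174, 185, 190, 196, 207, 214, 218, 224, 229, 238, 247]

Fragment lengths:
  4→11: 7 bp
  11→16: 5 bp
  16→25: 9 bp
  25→32: 7 bp
  32→40: 8 bp
  40→49: 9 bp
  49→54: 5 bp
  54→58: 4 bp
  58→66: 8 bp
  66→72: 6 bp
  72→76: 4 bp
  76→89: 13 bp
  89→100: 11 bp
  100→111: 11 bp
  111→126: 15 bp
  126→130: 4 bp
  130→162: 32 bp
  162→167: 5 bp
  167→174: 7 bp
  174→185: 11 bp
  185→190: 5 bp
  190→196: 6 bp
  196→207: 11 bp
  207→214: 7 bp
  214→218: 4 bp
  218→224: 6 bp
  224→229: 5 bp
  229→238: 9 bp
  238→247: 9 bp
  247→4 (wrap): 269-247+4 = 26 bp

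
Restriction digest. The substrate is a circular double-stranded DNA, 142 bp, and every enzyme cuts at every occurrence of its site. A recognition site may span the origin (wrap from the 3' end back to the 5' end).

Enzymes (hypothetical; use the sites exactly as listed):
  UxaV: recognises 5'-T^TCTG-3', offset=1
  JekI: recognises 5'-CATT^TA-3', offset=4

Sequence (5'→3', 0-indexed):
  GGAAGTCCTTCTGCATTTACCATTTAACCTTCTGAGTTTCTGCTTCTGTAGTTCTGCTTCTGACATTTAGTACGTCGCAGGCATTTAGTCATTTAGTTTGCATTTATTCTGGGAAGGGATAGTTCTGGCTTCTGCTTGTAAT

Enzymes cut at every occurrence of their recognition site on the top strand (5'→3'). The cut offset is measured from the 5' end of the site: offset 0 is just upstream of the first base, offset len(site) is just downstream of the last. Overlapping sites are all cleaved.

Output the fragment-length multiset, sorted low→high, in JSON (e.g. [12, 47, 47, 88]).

Site scan:
  UxaV TTCTG/1: at [8, 29, 37, 43, 51, 57, 106, 122, 129] ⇒ [9, 30, 38, 44, 52, 58, 107, 123, 130]
  JekI CATTTA/4: at [13, 20, 63, 81, 89, 100] ⇒ [17, 24, 67, 85, 93, 104]

Pooled cuts: [9, 17, 24, 30, 38, 44, 52, 58, 67, 85, 93, 104, 107, 123, 130]

Fragment lengths:
  9→17: 8 bp
  17→24: 7 bp
  24→30: 6 bp
  30→38: 8 bp
  38→44: 6 bp
  44→52: 8 bp
  52→58: 6 bp
  58→67: 9 bp
  67→85: 18 bp
  85→93: 8 bp
  93→104: 11 bp
  104→107: 3 bp
  107→123: 16 bp
  123→130: 7 bp
  130→9 (wrap): 142-130+9 = 21 bp

[3,6,6,6,7,7,8,8,8,8,9,11,16,18,21]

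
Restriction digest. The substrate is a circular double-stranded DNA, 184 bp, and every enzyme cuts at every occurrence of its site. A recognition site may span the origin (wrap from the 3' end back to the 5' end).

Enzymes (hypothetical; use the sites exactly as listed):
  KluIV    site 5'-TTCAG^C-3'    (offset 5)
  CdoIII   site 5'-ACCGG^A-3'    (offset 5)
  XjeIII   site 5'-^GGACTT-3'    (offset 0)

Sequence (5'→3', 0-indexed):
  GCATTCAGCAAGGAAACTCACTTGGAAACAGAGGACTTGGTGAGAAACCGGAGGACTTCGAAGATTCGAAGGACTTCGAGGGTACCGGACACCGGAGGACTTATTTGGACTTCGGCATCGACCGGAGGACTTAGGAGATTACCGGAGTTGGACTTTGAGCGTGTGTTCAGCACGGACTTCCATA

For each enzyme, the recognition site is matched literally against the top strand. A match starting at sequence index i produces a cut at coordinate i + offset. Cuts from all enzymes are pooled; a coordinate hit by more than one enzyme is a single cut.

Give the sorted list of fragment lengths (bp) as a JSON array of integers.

Site scan:
  KluIV TTCAGC/5: at [3, 165] ⇒ [8, 170]
  CdoIII ACCGGA/5: at [46, 83, 90, 120, 140] ⇒ [51, 88, 95, 125, 145]
  XjeIII GGACTT/0: at [32, 52, 70, 96, 106, 126, 149, 173] ⇒ [32, 52, 70, 96, 106, 126, 149, 173]

Pooled cuts: [8, 32, 51, 52, 70, 88, 95, 96, 106, 125, 126, 145, 149, 170, 173]

Fragments:
  8→32: 24 bp
  32→51: 19 bp
  51→52: 1 bp
  52→70: 18 bp
  70→88: 18 bp
  88→95: 7 bp
  95→96: 1 bp
  96→106: 10 bp
  106→125: 19 bp
  125→126: 1 bp
  126→145: 19 bp
  145→149: 4 bp
  149→170: 21 bp
  170→173: 3 bp
  173→8 (wrap): 184-173+8 = 19 bp

[1,1,1,3,4,7,10,18,18,19,19,19,19,21,24]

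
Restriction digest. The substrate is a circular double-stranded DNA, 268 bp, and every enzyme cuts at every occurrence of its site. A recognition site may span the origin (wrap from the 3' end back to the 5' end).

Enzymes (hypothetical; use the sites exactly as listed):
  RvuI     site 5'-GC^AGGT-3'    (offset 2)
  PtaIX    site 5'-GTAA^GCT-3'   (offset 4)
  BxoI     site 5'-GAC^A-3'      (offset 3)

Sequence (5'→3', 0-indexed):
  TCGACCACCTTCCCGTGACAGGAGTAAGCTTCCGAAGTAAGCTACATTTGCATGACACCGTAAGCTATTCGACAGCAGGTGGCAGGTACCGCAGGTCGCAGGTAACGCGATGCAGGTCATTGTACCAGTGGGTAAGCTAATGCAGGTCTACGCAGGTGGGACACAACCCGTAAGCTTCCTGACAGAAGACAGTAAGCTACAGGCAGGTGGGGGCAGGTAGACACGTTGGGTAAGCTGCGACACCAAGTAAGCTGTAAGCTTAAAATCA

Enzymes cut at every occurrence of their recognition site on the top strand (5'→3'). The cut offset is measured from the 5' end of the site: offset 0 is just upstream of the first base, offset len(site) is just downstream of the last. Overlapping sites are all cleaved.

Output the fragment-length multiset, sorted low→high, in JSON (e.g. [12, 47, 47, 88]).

[3,5,7,7,7,7,7,8,8,8,8,9,9,9,9,10,10,10,10,11,11,13,14,16,22,30]

Scan for sites:
  RvuI (GCAGGT, off=2): starts [74, 81, 90, 97, 111, 141, 151, 202, 212] → cuts [76, 83, 92, 99, 113, 143, 153, 204, 214]
  PtaIX (GTAAGCT, off=4): starts [23, 36, 59, 131, 169, 191, 229, 246, 253] → cuts [27, 40, 63, 135, 173, 195, 233, 250, 257]
  BxoI (GACA, off=3): starts [16, 53, 70, 159, 180, 187, 219, 238] → cuts [19, 56, 73, 162, 183, 190, 222, 241]

Pooled cuts: [19, 27, 40, 56, 63, 73, 76, 83, 92, 99, 113, 135, 143, 153, 162, 173, 183, 190, 195, 204, 214, 222, 233, 241, 250, 257]

Fragments:
  19→27: 8 bp
  27→40: 13 bp
  40→56: 16 bp
  56→63: 7 bp
  63→73: 10 bp
  73→76: 3 bp
  76→83: 7 bp
  83→92: 9 bp
  92→99: 7 bp
  99→113: 14 bp
  113→135: 22 bp
  135→143: 8 bp
  143→153: 10 bp
  153→162: 9 bp
  162→173: 11 bp
  173→183: 10 bp
  183→190: 7 bp
  190→195: 5 bp
  195→204: 9 bp
  204→214: 10 bp
  214→222: 8 bp
  222→233: 11 bp
  233→241: 8 bp
  241→250: 9 bp
  250→257: 7 bp
  257→19 (wrap): 268-257+19 = 30 bp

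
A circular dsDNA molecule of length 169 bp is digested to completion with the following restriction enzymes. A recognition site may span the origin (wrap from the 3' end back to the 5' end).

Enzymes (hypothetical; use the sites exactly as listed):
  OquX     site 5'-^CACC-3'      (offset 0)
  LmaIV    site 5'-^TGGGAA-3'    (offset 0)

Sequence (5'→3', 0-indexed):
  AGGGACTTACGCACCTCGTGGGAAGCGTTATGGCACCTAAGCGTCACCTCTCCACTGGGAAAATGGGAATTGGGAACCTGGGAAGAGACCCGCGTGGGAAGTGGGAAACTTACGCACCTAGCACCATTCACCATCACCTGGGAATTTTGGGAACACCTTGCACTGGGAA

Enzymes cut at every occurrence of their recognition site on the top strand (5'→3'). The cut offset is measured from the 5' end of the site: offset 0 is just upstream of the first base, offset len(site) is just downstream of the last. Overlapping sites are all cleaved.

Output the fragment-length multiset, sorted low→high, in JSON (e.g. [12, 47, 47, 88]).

[4,6,6,7,7,7,7,7,8,8,9,10,11,11,13,15,16,17]

Scan for sites:
  OquX CACC/0: at [11, 33, 44, 114, 121, 128, 134, 153] ⇒ [11, 33, 44, 114, 121, 128, 134, 153]
  LmaIV TGGGAA/0: at [18, 55, 63, 70, 78, 94, 101, 138, 147, 163] ⇒ [18, 55, 63, 70, 78, 94, 101, 138, 147, 163]

All cut coordinates (distinct, sorted): [11, 18, 33, 44, 55, 63, 70, 78, 94, 101, 114, 121, 128, 134, 138, 147, 153, 163]

Fragment lengths:
  11→18: 7 bp
  18→33: 15 bp
  33→44: 11 bp
  44→55: 11 bp
  55→63: 8 bp
  63→70: 7 bp
  70→78: 8 bp
  78→94: 16 bp
  94→101: 7 bp
  101→114: 13 bp
  114→121: 7 bp
  121→128: 7 bp
  128→134: 6 bp
  134→138: 4 bp
  138→147: 9 bp
  147→153: 6 bp
  153→163: 10 bp
  163→11 (wrap): 169-163+11 = 17 bp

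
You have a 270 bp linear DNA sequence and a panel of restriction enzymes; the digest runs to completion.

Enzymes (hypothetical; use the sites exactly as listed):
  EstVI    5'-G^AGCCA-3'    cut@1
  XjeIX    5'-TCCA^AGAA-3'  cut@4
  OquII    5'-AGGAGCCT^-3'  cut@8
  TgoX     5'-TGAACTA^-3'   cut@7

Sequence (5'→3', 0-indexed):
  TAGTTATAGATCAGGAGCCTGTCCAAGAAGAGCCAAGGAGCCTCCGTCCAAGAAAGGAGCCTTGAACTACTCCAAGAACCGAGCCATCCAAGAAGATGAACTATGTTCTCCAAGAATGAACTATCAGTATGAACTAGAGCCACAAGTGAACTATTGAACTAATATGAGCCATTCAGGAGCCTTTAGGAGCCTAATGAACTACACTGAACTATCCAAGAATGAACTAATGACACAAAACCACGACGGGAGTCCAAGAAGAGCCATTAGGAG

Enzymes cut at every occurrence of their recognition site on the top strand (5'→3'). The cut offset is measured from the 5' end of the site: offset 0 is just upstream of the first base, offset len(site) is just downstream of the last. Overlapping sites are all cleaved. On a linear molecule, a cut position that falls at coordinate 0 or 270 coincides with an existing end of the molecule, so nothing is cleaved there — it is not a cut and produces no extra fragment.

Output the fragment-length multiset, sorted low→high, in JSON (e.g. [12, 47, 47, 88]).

Site scan:
  EstVI (GAGCCA, off=1): starts [29, 80, 136, 165, 257] → cuts [30, 81, 137, 166, 258]
  XjeIX (TCCAAGAA, off=4): starts [21, 46, 70, 86, 108, 211, 249] → cuts [25, 50, 74, 90, 112, 215, 253]
  OquII (AGGAGCCT, off=8): starts [12, 35, 54, 174, 184] → cuts [20, 43, 62, 182, 192]
  TgoX (TGAACTA, off=7): starts [62, 96, 116, 129, 146, 154, 194, 204, 219] → cuts [69, 103, 123, 136, 153, 161, 201, 211, 226]

Pooled cuts: [20, 25, 30, 43, 50, 62, 69, 74, 81, 90, 103, 112, 123, 136, 137, 153, 161, 166, 182, 192, 201, 211, 215, 226, 253, 258]

Fragments:
  [0,20): 20 bp
  [20,25): 5 bp
  [25,30): 5 bp
  [30,43): 13 bp
  [43,50): 7 bp
  [50,62): 12 bp
  [62,69): 7 bp
  [69,74): 5 bp
  [74,81): 7 bp
  [81,90): 9 bp
  [90,103): 13 bp
  [103,112): 9 bp
  [112,123): 11 bp
  [123,136): 13 bp
  [136,137): 1 bp
  [137,153): 16 bp
  [153,161): 8 bp
  [161,166): 5 bp
  [166,182): 16 bp
  [182,192): 10 bp
  [192,201): 9 bp
  [201,211): 10 bp
  [211,215): 4 bp
  [215,226): 11 bp
  [226,253): 27 bp
  [253,258): 5 bp
  [258,270): 12 bp

[1,4,5,5,5,5,5,7,7,7,8,9,9,9,10,10,11,11,12,12,13,13,13,16,16,20,27]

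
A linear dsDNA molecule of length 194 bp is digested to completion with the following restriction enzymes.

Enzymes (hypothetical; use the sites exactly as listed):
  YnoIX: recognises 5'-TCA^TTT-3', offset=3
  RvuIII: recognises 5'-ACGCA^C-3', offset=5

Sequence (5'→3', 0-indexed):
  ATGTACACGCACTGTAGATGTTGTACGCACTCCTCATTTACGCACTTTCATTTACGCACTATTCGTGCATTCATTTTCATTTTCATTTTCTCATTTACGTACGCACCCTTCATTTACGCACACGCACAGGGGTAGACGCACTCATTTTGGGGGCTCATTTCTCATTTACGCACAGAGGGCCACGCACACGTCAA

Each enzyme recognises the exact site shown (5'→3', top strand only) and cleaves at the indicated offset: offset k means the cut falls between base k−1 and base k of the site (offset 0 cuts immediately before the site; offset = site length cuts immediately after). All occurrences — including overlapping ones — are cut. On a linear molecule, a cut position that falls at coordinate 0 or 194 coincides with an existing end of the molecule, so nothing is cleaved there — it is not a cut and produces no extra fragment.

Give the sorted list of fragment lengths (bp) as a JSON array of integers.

[4,6,6,6,6,7,7,7,8,8,8,8,8,8,11,12,13,14,14,15,18]

Scan for sites:
  YnoIX TCATTT/3: at [33, 47, 70, 76, 82, 90, 109, 141, 154, 161] ⇒ [36, 50, 73, 79, 85, 93, 112, 144, 157, 164]
  RvuIII ACGCAC/5: at [6, 24, 39, 53, 100, 115, 121, 135, 167, 181] ⇒ [11, 29, 44, 58, 105, 120, 126, 140, 172, 186]

All cut coordinates (distinct, sorted): [11, 29, 36, 44, 50, 58, 73, 79, 85, 93, 105, 112, 120, 126, 140, 144, 157, 164, 172, 186]

Fragment lengths:
  [0,11): 11 bp
  [11,29): 18 bp
  [29,36): 7 bp
  [36,44): 8 bp
  [44,50): 6 bp
  [50,58): 8 bp
  [58,73): 15 bp
  [73,79): 6 bp
  [79,85): 6 bp
  [85,93): 8 bp
  [93,105): 12 bp
  [105,112): 7 bp
  [112,120): 8 bp
  [120,126): 6 bp
  [126,140): 14 bp
  [140,144): 4 bp
  [144,157): 13 bp
  [157,164): 7 bp
  [164,172): 8 bp
  [172,186): 14 bp
  [186,194): 8 bp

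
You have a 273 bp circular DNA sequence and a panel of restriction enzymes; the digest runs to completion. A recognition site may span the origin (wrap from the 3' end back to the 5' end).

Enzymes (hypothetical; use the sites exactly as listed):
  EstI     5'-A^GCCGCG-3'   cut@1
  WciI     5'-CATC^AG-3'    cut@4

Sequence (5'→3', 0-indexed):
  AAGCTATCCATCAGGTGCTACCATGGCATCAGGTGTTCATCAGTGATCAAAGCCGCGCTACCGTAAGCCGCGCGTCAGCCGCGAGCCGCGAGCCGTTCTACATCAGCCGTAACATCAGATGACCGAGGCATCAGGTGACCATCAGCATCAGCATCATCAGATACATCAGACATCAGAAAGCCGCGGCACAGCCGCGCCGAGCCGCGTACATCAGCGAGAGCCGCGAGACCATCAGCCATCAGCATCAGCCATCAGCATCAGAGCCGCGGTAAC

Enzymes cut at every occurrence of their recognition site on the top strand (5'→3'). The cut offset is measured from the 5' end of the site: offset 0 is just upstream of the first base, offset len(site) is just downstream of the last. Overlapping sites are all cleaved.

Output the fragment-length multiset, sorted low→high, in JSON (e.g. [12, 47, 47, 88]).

[3,5,6,6,6,7,7,7,7,7,9,9,10,10,11,11,11,11,12,12,14,15,16,18,20,23]

Site scan:
  EstI (AGCCGCG, off=1): starts [50, 65, 76, 83, 178, 189, 199, 218, 261] → cuts [51, 66, 77, 84, 179, 190, 200, 219, 262]
  WciI (CATCAG, off=4): starts [8, 26, 37, 100, 112, 128, 139, 145, 154, 163, 170, 208, 229, 236, 242, 249, 255] → cuts [12, 30, 41, 104, 116, 132, 143, 149, 158, 167, 174, 212, 233, 240, 246, 253, 259]

All cut coordinates (distinct, sorted): [12, 30, 41, 51, 66, 77, 84, 104, 116, 132, 143, 149, 158, 167, 174, 179, 190, 200, 212, 219, 233, 240, 246, 253, 259, 262]

Fragment lengths:
  12→30: 18 bp
  30→41: 11 bp
  41→51: 10 bp
  51→66: 15 bp
  66→77: 11 bp
  77→84: 7 bp
  84→104: 20 bp
  104→116: 12 bp
  116→132: 16 bp
  132→143: 11 bp
  143→149: 6 bp
  149→158: 9 bp
  158→167: 9 bp
  167→174: 7 bp
  174→179: 5 bp
  179→190: 11 bp
  190→200: 10 bp
  200→212: 12 bp
  212→219: 7 bp
  219→233: 14 bp
  233→240: 7 bp
  240→246: 6 bp
  246→253: 7 bp
  253→259: 6 bp
  259→262: 3 bp
  262→12 (wrap): 273-262+12 = 23 bp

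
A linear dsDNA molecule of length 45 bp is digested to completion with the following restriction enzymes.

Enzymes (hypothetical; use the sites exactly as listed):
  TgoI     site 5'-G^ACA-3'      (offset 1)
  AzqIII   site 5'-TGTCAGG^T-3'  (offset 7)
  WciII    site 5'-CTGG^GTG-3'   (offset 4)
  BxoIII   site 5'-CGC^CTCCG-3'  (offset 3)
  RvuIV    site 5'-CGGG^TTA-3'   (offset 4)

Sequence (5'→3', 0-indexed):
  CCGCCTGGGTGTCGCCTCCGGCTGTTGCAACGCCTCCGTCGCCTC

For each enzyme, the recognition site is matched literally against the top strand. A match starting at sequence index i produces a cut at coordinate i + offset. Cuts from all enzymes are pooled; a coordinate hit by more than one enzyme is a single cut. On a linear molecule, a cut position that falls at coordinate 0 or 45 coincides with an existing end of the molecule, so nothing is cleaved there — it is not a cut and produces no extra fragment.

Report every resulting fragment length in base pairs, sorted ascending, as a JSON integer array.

Site scan:
  TgoI (GACA, off=1): no sites
  AzqIII (TGTCAGGT, off=7): no sites
  WciII CTGGGTG/4: at [4] ⇒ [8]
  BxoIII CGCCTCCG/3: at [12, 30] ⇒ [15, 33]
  RvuIV (CGGGTTA, off=4): no sites

All cut coordinates (distinct, sorted): [8, 15, 33]

Fragments:
  [0,8): 8 bp
  [8,15): 7 bp
  [15,33): 18 bp
  [33,45): 12 bp

[7,8,12,18]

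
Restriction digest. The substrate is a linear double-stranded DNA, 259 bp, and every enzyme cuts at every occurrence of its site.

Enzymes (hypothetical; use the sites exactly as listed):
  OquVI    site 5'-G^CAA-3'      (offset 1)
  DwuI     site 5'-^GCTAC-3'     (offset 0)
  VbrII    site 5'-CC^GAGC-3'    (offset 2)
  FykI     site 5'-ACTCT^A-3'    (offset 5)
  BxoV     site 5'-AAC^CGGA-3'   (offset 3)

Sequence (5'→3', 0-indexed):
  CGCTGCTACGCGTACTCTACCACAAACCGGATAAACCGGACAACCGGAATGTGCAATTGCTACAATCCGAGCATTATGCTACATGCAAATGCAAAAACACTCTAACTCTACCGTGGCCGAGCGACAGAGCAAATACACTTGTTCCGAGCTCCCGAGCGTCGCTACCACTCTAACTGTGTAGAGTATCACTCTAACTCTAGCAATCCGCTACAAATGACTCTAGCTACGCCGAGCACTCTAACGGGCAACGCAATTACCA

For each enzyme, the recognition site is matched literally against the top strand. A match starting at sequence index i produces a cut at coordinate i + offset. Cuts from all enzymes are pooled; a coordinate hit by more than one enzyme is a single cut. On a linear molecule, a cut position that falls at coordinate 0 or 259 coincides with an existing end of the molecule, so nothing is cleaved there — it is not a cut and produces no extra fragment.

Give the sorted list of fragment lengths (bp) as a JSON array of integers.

[1,2,4,5,5,6,6,6,6,6,7,8,8,8,8,9,9,9,9,9,9,9,10,11,11,12,14,15,16,21]

Scan for sites:
  OquVI GCAA/1: at [52, 84, 90, 128, 199, 244, 249] ⇒ [53, 85, 91, 129, 200, 245, 250]
  DwuI GCTAC/0: at [4, 58, 77, 160, 206, 222] ⇒ [4, 58, 77, 160, 206, 222]
  VbrII CCGAGC/2: at [66, 116, 143, 151, 228] ⇒ [68, 118, 145, 153, 230]
  FykI ACTCTA/5: at [13, 98, 104, 166, 187, 193, 216, 234] ⇒ [18, 103, 109, 171, 192, 198, 221, 239]
  BxoV AACCGGA/3: at [24, 33, 41] ⇒ [27, 36, 44]

All cut coordinates (distinct, sorted): [4, 18, 27, 36, 44, 53, 58, 68, 77, 85, 91, 103, 109, 118, 129, 145, 153, 160, 171, 192, 198, 200, 206, 221, 222, 230, 239, 245, 250]

Fragments:
  [0,4): 4 bp
  [4,18): 14 bp
  [18,27): 9 bp
  [27,36): 9 bp
  [36,44): 8 bp
  [44,53): 9 bp
  [53,58): 5 bp
  [58,68): 10 bp
  [68,77): 9 bp
  [77,85): 8 bp
  [85,91): 6 bp
  [91,103): 12 bp
  [103,109): 6 bp
  [109,118): 9 bp
  [118,129): 11 bp
  [129,145): 16 bp
  [145,153): 8 bp
  [153,160): 7 bp
  [160,171): 11 bp
  [171,192): 21 bp
  [192,198): 6 bp
  [198,200): 2 bp
  [200,206): 6 bp
  [206,221): 15 bp
  [221,222): 1 bp
  [222,230): 8 bp
  [230,239): 9 bp
  [239,245): 6 bp
  [245,250): 5 bp
  [250,259): 9 bp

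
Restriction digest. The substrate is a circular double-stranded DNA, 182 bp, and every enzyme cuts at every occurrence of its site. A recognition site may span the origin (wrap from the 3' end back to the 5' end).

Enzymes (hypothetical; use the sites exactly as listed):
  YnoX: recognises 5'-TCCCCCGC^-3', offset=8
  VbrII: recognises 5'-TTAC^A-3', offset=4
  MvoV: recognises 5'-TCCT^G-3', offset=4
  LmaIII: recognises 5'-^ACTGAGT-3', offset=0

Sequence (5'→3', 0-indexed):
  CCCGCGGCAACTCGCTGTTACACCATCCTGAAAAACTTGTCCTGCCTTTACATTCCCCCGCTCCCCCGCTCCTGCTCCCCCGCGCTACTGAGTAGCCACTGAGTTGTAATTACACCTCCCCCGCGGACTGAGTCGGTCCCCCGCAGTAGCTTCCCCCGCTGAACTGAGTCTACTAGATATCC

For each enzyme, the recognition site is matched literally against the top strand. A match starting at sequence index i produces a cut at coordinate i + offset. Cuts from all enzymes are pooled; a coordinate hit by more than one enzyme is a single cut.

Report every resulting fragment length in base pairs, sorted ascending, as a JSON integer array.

[2,3,3,4,8,8,8,10,10,11,11,14,15,16,16,18,25]

Site scan:
  YnoX (TCCCCCGC, off=8): starts [53, 61, 75, 116, 136, 151, 179] → cuts [5, 61, 69, 83, 124, 144, 159]
  VbrII (TTACA, off=4): starts [17, 47, 109] → cuts [21, 51, 113]
  MvoV (TCCTG, off=4): starts [25, 39, 69] → cuts [29, 43, 73]
  LmaIII (ACTGAGT, off=0): starts [86, 97, 126, 162] → cuts [86, 97, 126, 162]

Pooled cuts: [5, 21, 29, 43, 51, 61, 69, 73, 83, 86, 97, 113, 124, 126, 144, 159, 162]

Fragment lengths:
  5→21: 16 bp
  21→29: 8 bp
  29→43: 14 bp
  43→51: 8 bp
  51→61: 10 bp
  61→69: 8 bp
  69→73: 4 bp
  73→83: 10 bp
  83→86: 3 bp
  86→97: 11 bp
  97→113: 16 bp
  113→124: 11 bp
  124→126: 2 bp
  126→144: 18 bp
  144→159: 15 bp
  159→162: 3 bp
  162→5 (wrap): 182-162+5 = 25 bp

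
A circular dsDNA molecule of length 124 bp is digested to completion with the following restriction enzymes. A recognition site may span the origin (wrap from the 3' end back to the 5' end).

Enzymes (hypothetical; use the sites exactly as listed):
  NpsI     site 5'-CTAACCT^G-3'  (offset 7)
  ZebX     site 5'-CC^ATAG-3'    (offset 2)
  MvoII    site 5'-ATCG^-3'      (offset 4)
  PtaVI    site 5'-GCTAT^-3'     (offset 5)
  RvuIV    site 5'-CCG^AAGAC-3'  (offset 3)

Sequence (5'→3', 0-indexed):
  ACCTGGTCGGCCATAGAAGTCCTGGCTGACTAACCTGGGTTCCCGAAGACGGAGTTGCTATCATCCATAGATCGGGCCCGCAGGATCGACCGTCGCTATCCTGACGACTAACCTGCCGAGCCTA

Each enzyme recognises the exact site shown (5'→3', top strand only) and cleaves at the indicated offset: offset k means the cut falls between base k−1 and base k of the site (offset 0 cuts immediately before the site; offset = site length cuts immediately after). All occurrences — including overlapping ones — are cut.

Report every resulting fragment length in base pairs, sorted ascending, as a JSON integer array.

[5,8,8,9,11,14,14,15,16,24]

Scan for sites:
  NpsI CTAACCTG/7: at [29, 107, 121] ⇒ [4, 36, 114]
  ZebX CCATAG/2: at [10, 64] ⇒ [12, 66]
  MvoII ATCG/4: at [70, 84] ⇒ [74, 88]
  PtaVI GCTAT/5: at [56, 94] ⇒ [61, 99]
  RvuIV CCGAAGAC/3: at [42] ⇒ [45]

Pooled cuts: [4, 12, 36, 45, 61, 66, 74, 88, 99, 114]

Fragments:
  4→12: 8 bp
  12→36: 24 bp
  36→45: 9 bp
  45→61: 16 bp
  61→66: 5 bp
  66→74: 8 bp
  74→88: 14 bp
  88→99: 11 bp
  99→114: 15 bp
  114→4 (wrap): 124-114+4 = 14 bp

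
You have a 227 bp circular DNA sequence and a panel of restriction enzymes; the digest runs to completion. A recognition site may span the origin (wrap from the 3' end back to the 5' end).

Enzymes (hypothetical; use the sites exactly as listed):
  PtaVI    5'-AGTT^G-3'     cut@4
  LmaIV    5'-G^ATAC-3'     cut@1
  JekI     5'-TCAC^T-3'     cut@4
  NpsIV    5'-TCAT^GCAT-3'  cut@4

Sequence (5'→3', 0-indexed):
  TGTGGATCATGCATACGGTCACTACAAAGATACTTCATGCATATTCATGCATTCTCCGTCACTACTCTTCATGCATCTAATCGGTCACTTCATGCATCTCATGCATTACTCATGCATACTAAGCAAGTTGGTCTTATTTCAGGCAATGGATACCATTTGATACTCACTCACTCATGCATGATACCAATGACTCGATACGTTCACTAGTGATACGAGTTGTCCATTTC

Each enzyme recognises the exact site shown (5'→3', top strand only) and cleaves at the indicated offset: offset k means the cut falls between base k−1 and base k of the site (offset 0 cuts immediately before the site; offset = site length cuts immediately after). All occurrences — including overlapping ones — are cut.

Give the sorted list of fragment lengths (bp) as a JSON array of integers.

Scan for sites:
  PtaVI (AGTTG, off=4): starts [125, 214] → cuts [129, 218]
  LmaIV (GATAC, off=1): starts [28, 148, 158, 179, 193, 208] → cuts [29, 149, 159, 180, 194, 209]
  JekI (TCACT, off=4): starts [18, 58, 84, 163, 167, 200] → cuts [22, 62, 88, 167, 171, 204]
  NpsIV (TCATGCAT, off=4): starts [6, 34, 44, 68, 89, 98, 109, 171] → cuts [10, 38, 48, 72, 93, 102, 113, 175]

Pooled cuts: [10, 22, 29, 38, 48, 62, 72, 88, 93, 102, 113, 129, 149, 159, 167, 171, 175, 180, 194, 204, 209, 218]

Fragment lengths:
  10→22: 12 bp
  22→29: 7 bp
  29→38: 9 bp
  38→48: 10 bp
  48→62: 14 bp
  62→72: 10 bp
  72→88: 16 bp
  88→93: 5 bp
  93→102: 9 bp
  102→113: 11 bp
  113→129: 16 bp
  129→149: 20 bp
  149→159: 10 bp
  159→167: 8 bp
  167→171: 4 bp
  171→175: 4 bp
  175→180: 5 bp
  180→194: 14 bp
  194→204: 10 bp
  204→209: 5 bp
  209→218: 9 bp
  218→10 (wrap): 227-218+10 = 19 bp

[4,4,5,5,5,7,8,9,9,9,10,10,10,10,11,12,14,14,16,16,19,20]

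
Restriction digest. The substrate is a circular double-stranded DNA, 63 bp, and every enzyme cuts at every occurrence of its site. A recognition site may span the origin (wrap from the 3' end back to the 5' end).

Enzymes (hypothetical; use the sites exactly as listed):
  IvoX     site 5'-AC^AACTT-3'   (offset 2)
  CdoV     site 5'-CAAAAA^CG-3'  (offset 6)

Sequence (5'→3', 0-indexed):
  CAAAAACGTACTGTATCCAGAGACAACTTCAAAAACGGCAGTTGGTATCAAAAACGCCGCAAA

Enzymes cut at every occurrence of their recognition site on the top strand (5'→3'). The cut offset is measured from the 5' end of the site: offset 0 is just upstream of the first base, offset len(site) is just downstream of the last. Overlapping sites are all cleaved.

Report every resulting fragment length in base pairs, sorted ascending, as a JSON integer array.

Site scan:
  IvoX ACAACTT/2: at [22] ⇒ [24]
  CdoV CAAAAACG/6: at [0, 29, 48] ⇒ [6, 35, 54]

All cut coordinates (distinct, sorted): [6, 24, 35, 54]

Fragments:
  6→24: 18 bp
  24→35: 11 bp
  35→54: 19 bp
  54→6 (wrap): 63-54+6 = 15 bp

[11,15,18,19]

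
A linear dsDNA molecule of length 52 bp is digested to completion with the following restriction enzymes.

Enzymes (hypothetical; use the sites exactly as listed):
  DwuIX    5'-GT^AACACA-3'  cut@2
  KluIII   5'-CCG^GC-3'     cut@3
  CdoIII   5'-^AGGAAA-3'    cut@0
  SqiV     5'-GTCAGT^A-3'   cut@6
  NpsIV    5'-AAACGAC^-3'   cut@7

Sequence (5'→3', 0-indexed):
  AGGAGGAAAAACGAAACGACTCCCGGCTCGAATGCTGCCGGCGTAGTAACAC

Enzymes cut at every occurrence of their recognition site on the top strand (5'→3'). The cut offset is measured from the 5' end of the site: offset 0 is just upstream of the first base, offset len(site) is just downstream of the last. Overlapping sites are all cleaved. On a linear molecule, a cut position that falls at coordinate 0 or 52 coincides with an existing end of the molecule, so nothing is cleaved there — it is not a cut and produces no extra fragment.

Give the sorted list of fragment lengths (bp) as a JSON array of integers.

Per-enzyme occurrences:
  DwuIX (GTAACACA, off=2): no sites
  KluIII CCGGC/3: at [22, 37] ⇒ [25, 40]
  CdoIII AGGAAA/0: at [3] ⇒ [3]
  SqiV (GTCAGTA, off=6): no sites
  NpsIV AAACGAC/7: at [13] ⇒ [20]

All cut coordinates (distinct, sorted): [3, 20, 25, 40]

Fragment lengths:
  [0,3): 3 bp
  [3,20): 17 bp
  [20,25): 5 bp
  [25,40): 15 bp
  [40,52): 12 bp

[3,5,12,15,17]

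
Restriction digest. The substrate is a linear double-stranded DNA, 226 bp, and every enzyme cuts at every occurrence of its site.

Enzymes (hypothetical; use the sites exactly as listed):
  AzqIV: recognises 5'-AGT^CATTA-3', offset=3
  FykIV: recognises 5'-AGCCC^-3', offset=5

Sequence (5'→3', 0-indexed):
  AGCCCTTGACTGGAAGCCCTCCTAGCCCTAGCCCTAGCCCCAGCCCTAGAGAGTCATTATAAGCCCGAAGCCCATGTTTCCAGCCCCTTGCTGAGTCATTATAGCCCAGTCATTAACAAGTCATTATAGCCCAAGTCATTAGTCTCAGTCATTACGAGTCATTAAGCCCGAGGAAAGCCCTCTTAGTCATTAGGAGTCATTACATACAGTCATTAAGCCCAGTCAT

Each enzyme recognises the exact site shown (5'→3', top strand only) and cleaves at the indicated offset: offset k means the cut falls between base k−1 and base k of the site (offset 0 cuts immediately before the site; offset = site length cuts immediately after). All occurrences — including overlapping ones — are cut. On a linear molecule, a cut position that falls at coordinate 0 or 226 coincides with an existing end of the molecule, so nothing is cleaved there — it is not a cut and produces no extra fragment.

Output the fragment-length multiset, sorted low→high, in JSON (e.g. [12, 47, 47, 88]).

[3,4,5,6,6,6,6,7,7,8,9,10,10,10,10,10,11,11,11,11,12,13,13,13,14]

Scan for sites:
  AzqIV AGTCATTA/3: at [51, 93, 107, 118, 133, 146, 156, 184, 194, 207] ⇒ [54, 96, 110, 121, 136, 149, 159, 187, 197, 210]
  FykIV AGCCC/5: at [0, 14, 23, 29, 35, 41, 61, 68, 81, 102, 127, 164, 175, 215] ⇒ [5, 19, 28, 34, 40, 46, 66, 73, 86, 107, 132, 169, 180, 220]

All cut coordinates (distinct, sorted): [5, 19, 28, 34, 40, 46, 54, 66, 73, 86, 96, 107, 110, 121, 132, 136, 149, 159, 169, 180, 187, 197, 210, 220]

Fragment lengths:
  [0,5): 5 bp
  [5,19): 14 bp
  [19,28): 9 bp
  [28,34): 6 bp
  [34,40): 6 bp
  [40,46): 6 bp
  [46,54): 8 bp
  [54,66): 12 bp
  [66,73): 7 bp
  [73,86): 13 bp
  [86,96): 10 bp
  [96,107): 11 bp
  [107,110): 3 bp
  [110,121): 11 bp
  [121,132): 11 bp
  [132,136): 4 bp
  [136,149): 13 bp
  [149,159): 10 bp
  [159,169): 10 bp
  [169,180): 11 bp
  [180,187): 7 bp
  [187,197): 10 bp
  [197,210): 13 bp
  [210,220): 10 bp
  [220,226): 6 bp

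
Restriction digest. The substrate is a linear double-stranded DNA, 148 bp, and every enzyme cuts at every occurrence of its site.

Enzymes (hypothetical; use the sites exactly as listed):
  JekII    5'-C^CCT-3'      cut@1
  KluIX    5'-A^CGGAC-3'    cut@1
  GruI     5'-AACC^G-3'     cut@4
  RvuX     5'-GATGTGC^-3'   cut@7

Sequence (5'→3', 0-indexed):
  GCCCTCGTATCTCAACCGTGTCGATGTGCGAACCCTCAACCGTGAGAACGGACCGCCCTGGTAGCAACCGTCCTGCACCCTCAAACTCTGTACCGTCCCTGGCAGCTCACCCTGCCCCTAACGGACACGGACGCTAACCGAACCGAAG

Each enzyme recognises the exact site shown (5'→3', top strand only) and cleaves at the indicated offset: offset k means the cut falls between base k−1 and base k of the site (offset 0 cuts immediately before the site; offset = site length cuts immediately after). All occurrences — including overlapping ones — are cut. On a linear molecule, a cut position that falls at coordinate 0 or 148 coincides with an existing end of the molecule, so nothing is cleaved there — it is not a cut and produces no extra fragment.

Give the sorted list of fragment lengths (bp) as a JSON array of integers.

Per-enzyme occurrences:
  JekII (CCCT, off=1): starts [1, 32, 55, 77, 96, 109, 115] → cuts [2, 33, 56, 78, 97, 110, 116]
  KluIX (ACGGAC, off=1): starts [47, 120, 126] → cuts [48, 121, 127]
  GruI (AACCG, off=4): starts [13, 37, 65, 135, 140] → cuts [17, 41, 69, 139, 144]
  RvuX (GATGTGC, off=7): starts [22] → cuts [29]

All cut coordinates (distinct, sorted): [2, 17, 29, 33, 41, 48, 56, 69, 78, 97, 110, 116, 121, 127, 139, 144]

Fragments:
  [0,2): 2 bp
  [2,17): 15 bp
  [17,29): 12 bp
  [29,33): 4 bp
  [33,41): 8 bp
  [41,48): 7 bp
  [48,56): 8 bp
  [56,69): 13 bp
  [69,78): 9 bp
  [78,97): 19 bp
  [97,110): 13 bp
  [110,116): 6 bp
  [116,121): 5 bp
  [121,127): 6 bp
  [127,139): 12 bp
  [139,144): 5 bp
  [144,148): 4 bp

[2,4,4,5,5,6,6,7,8,8,9,12,12,13,13,15,19]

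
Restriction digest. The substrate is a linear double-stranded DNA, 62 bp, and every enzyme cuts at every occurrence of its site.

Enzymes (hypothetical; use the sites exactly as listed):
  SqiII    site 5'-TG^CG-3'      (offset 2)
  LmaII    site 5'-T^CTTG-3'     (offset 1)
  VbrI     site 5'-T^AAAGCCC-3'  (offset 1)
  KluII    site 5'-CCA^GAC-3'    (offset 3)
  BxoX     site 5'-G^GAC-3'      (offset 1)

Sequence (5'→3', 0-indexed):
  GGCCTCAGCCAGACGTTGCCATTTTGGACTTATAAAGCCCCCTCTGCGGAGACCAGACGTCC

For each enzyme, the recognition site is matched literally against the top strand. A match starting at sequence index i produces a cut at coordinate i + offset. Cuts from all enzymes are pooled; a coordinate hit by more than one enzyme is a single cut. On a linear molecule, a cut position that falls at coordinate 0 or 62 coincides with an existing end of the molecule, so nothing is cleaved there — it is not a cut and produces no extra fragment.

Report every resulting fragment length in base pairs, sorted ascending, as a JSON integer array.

[7,7,9,11,13,15]

Per-enzyme occurrences:
  SqiII (TGCG, off=2): starts [44] → cuts [46]
  LmaII (TCTTG, off=1): no sites
  VbrI (TAAAGCCC, off=1): starts [32] → cuts [33]
  KluII (CCAGAC, off=3): starts [8, 52] → cuts [11, 55]
  BxoX (GGAC, off=1): starts [25] → cuts [26]

All cut coordinates (distinct, sorted): [11, 26, 33, 46, 55]

Fragment lengths:
  [0,11): 11 bp
  [11,26): 15 bp
  [26,33): 7 bp
  [33,46): 13 bp
  [46,55): 9 bp
  [55,62): 7 bp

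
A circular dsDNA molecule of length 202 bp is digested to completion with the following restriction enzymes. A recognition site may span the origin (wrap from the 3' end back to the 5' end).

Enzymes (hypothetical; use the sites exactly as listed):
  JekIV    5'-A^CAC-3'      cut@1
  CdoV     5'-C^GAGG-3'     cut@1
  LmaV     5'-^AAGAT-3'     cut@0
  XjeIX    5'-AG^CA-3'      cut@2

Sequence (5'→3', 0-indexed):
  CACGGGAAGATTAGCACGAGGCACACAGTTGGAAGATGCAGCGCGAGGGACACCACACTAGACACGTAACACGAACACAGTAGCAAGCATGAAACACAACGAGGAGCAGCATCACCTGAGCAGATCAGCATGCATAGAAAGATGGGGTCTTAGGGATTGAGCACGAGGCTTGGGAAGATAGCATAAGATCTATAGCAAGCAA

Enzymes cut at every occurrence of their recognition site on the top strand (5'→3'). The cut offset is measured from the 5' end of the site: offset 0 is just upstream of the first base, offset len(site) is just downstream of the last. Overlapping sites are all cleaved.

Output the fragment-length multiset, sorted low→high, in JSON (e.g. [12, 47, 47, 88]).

Site scan:
  JekIV ACAC/1: at [22, 49, 54, 61, 68, 74, 93, 201] ⇒ [0, 23, 50, 55, 62, 69, 75, 94]
  CdoV CGAGG/1: at [16, 43, 99, 163] ⇒ [17, 44, 100, 164]
  LmaV AAGAT/0: at [6, 32, 138, 174, 184] ⇒ [6, 32, 138, 174, 184]
  XjeIX AGCA/2: at [12, 81, 85, 104, 107, 118, 126, 159, 179, 193, 197] ⇒ [14, 83, 87, 106, 109, 120, 128, 161, 181, 195, 199]

Pooled cuts: [0, 6, 14, 17, 23, 32, 44, 50, 55, 62, 69, 75, 83, 87, 94, 100, 106, 109, 120, 128, 138, 161, 164, 174, 181, 184, 195, 199]

Fragment lengths:
  0→6: 6 bp
  6→14: 8 bp
  14→17: 3 bp
  17→23: 6 bp
  23→32: 9 bp
  32→44: 12 bp
  44→50: 6 bp
  50→55: 5 bp
  55→62: 7 bp
  62→69: 7 bp
  69→75: 6 bp
  75→83: 8 bp
  83→87: 4 bp
  87→94: 7 bp
  94→100: 6 bp
  100→106: 6 bp
  106→109: 3 bp
  109→120: 11 bp
  120→128: 8 bp
  128→138: 10 bp
  138→161: 23 bp
  161→164: 3 bp
  164→174: 10 bp
  174→181: 7 bp
  181→184: 3 bp
  184→195: 11 bp
  195→199: 4 bp
  199→0 (wrap): 202-199+0 = 3 bp

[3,3,3,3,3,4,4,5,6,6,6,6,6,6,7,7,7,7,8,8,8,9,10,10,11,11,12,23]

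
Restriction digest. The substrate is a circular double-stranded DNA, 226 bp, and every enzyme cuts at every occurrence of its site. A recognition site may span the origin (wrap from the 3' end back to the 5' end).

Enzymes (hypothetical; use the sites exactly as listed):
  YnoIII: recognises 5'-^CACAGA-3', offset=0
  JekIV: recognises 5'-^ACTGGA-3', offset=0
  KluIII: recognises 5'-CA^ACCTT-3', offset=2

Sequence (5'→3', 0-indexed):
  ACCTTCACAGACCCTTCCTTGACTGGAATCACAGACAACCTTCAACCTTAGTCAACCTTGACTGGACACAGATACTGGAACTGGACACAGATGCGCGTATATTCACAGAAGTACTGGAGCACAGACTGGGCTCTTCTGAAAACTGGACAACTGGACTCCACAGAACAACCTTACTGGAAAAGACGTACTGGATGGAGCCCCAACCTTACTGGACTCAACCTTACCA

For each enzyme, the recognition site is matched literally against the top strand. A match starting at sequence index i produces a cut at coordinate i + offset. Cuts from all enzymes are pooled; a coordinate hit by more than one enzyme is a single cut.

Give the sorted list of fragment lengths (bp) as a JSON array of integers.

[5,5,5,6,6,6,6,7,7,7,8,8,8,9,9,9,9,10,10,14,16,16,18,22]

Site scan:
  YnoIII CACAGA/0: at [5, 29, 66, 85, 103, 119, 158] ⇒ [5, 29, 66, 85, 103, 119, 158]
  JekIV ACTGGA/0: at [21, 60, 73, 79, 112, 141, 149, 172, 186, 207] ⇒ [21, 60, 73, 79, 112, 141, 149, 172, 186, 207]
  KluIII CAACCTT/2: at [35, 42, 52, 165, 200, 215, 224] ⇒ [0, 37, 44, 54, 167, 202, 217]

All cut coordinates (distinct, sorted): [0, 5, 21, 29, 37, 44, 54, 60, 66, 73, 79, 85, 103, 112, 119, 141, 149, 158, 167, 172, 186, 202, 207, 217]

Fragments:
  0→5: 5 bp
  5→21: 16 bp
  21→29: 8 bp
  29→37: 8 bp
  37→44: 7 bp
  44→54: 10 bp
  54→60: 6 bp
  60→66: 6 bp
  66→73: 7 bp
  73→79: 6 bp
  79→85: 6 bp
  85→103: 18 bp
  103→112: 9 bp
  112→119: 7 bp
  119→141: 22 bp
  141→149: 8 bp
  149→158: 9 bp
  158→167: 9 bp
  167→172: 5 bp
  172→186: 14 bp
  186→202: 16 bp
  202→207: 5 bp
  207→217: 10 bp
  217→0 (wrap): 226-217+0 = 9 bp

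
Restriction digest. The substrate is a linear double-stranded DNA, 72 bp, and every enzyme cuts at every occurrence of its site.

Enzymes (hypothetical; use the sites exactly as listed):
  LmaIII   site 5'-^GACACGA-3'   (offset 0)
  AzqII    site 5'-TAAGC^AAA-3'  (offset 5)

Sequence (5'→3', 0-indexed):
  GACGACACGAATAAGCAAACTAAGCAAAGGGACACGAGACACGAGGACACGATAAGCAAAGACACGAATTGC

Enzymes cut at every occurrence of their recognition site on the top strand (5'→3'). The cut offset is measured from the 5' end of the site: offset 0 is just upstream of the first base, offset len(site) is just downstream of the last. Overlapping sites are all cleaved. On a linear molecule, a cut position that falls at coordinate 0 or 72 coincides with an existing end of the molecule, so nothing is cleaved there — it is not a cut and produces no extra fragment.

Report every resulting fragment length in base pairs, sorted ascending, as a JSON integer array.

[3,3,5,7,8,9,12,12,13]

Site scan:
  LmaIII GACACGA/0: at [3, 30, 37, 45, 60] ⇒ [3, 30, 37, 45, 60]
  AzqII TAAGCAAA/5: at [11, 20, 52] ⇒ [16, 25, 57]

Pooled cuts: [3, 16, 25, 30, 37, 45, 57, 60]

Fragment lengths:
  [0,3): 3 bp
  [3,16): 13 bp
  [16,25): 9 bp
  [25,30): 5 bp
  [30,37): 7 bp
  [37,45): 8 bp
  [45,57): 12 bp
  [57,60): 3 bp
  [60,72): 12 bp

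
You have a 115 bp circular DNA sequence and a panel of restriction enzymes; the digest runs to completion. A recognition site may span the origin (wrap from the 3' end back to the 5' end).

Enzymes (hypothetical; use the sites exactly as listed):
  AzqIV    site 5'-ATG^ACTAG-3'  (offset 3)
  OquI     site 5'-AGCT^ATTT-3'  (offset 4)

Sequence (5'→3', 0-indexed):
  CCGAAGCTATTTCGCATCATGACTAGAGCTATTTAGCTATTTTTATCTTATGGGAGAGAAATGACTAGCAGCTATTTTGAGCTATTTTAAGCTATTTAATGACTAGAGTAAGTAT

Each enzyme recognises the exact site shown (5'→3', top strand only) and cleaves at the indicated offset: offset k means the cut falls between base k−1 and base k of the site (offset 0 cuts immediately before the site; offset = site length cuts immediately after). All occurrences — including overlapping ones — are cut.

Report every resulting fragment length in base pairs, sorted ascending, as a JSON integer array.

Site scan:
  AzqIV (ATGACTAG, off=3): starts [18, 60, 98] → cuts [21, 63, 101]
  OquI (AGCTATTT, off=4): starts [4, 26, 34, 69, 79, 89] → cuts [8, 30, 38, 73, 83, 93]

All cut coordinates (distinct, sorted): [8, 21, 30, 38, 63, 73, 83, 93, 101]

Fragments:
  8→21: 13 bp
  21→30: 9 bp
  30→38: 8 bp
  38→63: 25 bp
  63→73: 10 bp
  73→83: 10 bp
  83→93: 10 bp
  93→101: 8 bp
  101→8 (wrap): 115-101+8 = 22 bp

[8,8,9,10,10,10,13,22,25]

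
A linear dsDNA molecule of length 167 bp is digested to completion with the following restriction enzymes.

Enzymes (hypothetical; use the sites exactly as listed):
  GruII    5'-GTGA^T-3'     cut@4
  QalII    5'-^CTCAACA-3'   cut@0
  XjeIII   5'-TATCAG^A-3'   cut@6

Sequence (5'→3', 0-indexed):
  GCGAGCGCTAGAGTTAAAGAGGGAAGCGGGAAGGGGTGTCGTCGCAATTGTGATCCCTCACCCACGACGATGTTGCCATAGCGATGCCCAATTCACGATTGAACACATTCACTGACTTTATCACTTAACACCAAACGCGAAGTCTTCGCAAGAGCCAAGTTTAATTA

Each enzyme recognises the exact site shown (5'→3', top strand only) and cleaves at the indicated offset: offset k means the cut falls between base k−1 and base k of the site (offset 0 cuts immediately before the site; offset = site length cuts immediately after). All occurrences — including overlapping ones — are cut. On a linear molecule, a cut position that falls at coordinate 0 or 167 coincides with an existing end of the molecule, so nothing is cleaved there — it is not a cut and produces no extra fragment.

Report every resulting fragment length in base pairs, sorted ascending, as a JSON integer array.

Scan for sites:
  GruII (GTGAT, off=4): starts [49] → cuts [53]
  QalII (CTCAACA, off=0): no sites
  XjeIII (TATCAGA, off=6): no sites

Pooled cuts: [53]

Fragment lengths:
  [0,53): 53 bp
  [53,167): 114 bp

[53,114]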